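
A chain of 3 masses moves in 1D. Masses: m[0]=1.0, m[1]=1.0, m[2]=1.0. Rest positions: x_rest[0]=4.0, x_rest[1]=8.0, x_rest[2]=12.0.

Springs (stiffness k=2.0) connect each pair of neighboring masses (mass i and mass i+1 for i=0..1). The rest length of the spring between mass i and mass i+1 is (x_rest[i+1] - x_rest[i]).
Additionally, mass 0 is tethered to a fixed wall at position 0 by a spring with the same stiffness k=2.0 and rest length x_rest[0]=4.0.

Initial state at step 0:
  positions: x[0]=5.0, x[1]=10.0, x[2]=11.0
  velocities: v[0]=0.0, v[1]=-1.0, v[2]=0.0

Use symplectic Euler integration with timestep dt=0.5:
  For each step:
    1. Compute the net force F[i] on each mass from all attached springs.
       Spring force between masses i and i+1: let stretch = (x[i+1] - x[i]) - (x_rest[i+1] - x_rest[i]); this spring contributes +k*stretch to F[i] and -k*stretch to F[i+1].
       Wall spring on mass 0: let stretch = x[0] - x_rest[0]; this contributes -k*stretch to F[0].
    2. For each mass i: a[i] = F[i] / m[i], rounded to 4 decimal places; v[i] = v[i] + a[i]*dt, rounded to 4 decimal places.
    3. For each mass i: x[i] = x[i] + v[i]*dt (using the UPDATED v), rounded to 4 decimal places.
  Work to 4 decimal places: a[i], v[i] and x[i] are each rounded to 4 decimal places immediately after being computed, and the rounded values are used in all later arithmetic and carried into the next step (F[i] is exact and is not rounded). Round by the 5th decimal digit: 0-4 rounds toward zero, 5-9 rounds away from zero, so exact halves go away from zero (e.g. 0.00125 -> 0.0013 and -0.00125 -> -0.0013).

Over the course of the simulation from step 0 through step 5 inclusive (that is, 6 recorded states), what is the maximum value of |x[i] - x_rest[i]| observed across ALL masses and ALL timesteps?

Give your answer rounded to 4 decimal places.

Step 0: x=[5.0000 10.0000 11.0000] v=[0.0000 -1.0000 0.0000]
Step 1: x=[5.0000 7.5000 12.5000] v=[0.0000 -5.0000 3.0000]
Step 2: x=[3.7500 6.2500 13.5000] v=[-2.5000 -2.5000 2.0000]
Step 3: x=[1.8750 7.3750 12.8750] v=[-3.7500 2.2500 -1.2500]
Step 4: x=[1.8125 8.5000 11.5000] v=[-0.1250 2.2500 -2.7500]
Step 5: x=[4.1875 7.7813 10.6250] v=[4.7500 -1.4375 -1.7500]
Max displacement = 2.1875

Answer: 2.1875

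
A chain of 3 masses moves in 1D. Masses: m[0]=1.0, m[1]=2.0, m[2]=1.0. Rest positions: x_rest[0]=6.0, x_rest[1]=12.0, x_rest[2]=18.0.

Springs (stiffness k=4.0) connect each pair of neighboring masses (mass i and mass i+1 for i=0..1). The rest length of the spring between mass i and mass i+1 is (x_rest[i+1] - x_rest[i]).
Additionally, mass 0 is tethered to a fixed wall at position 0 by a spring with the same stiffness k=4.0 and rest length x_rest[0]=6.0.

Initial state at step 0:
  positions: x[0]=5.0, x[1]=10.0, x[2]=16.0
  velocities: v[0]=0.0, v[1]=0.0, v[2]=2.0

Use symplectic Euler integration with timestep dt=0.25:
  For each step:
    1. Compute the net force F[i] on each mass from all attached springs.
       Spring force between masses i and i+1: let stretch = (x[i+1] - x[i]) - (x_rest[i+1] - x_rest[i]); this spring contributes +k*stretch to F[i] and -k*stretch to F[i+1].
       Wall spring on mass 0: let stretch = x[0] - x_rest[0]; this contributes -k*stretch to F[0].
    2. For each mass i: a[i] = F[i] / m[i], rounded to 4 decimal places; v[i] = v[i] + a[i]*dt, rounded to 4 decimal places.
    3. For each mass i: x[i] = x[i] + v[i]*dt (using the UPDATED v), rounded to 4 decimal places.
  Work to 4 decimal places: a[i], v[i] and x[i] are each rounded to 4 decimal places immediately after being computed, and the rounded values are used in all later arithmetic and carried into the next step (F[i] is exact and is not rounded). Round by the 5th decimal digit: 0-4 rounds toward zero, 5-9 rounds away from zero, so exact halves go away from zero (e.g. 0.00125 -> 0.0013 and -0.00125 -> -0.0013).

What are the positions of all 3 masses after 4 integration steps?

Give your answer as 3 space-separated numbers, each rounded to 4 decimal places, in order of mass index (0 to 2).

Step 0: x=[5.0000 10.0000 16.0000] v=[0.0000 0.0000 2.0000]
Step 1: x=[5.0000 10.1250 16.5000] v=[0.0000 0.5000 2.0000]
Step 2: x=[5.0313 10.4063 16.9063] v=[0.1250 1.1250 1.6250]
Step 3: x=[5.1485 10.8282 17.1876] v=[0.4687 1.6875 1.1250]
Step 4: x=[5.3985 11.3351 17.3790] v=[0.9999 2.0274 0.7656]

Answer: 5.3985 11.3351 17.3790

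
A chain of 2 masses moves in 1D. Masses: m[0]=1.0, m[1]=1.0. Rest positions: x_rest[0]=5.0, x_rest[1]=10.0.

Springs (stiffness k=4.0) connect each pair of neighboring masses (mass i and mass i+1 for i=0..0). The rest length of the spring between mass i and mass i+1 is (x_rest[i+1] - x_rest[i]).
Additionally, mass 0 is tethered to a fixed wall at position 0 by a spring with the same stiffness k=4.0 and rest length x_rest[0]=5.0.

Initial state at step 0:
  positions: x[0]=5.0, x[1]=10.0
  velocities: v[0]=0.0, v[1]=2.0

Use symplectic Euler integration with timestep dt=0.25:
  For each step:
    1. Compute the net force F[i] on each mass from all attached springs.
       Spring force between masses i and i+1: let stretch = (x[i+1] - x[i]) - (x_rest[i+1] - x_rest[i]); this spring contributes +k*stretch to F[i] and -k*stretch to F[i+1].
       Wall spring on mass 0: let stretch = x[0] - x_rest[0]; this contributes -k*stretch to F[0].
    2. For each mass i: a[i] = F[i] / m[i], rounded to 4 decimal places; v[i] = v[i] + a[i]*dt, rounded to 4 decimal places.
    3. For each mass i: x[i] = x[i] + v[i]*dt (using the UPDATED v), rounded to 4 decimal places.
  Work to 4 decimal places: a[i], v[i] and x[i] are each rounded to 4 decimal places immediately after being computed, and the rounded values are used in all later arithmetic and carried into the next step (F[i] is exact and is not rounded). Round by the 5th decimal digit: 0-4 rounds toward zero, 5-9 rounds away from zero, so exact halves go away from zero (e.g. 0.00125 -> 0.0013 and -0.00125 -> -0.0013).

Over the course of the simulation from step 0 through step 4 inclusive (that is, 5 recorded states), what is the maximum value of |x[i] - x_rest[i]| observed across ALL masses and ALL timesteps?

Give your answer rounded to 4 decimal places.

Answer: 1.0860

Derivation:
Step 0: x=[5.0000 10.0000] v=[0.0000 2.0000]
Step 1: x=[5.0000 10.5000] v=[0.0000 2.0000]
Step 2: x=[5.1250 10.8750] v=[0.5000 1.5000]
Step 3: x=[5.4063 11.0625] v=[1.1250 0.7500]
Step 4: x=[5.7500 11.0860] v=[1.3749 0.0938]
Max displacement = 1.0860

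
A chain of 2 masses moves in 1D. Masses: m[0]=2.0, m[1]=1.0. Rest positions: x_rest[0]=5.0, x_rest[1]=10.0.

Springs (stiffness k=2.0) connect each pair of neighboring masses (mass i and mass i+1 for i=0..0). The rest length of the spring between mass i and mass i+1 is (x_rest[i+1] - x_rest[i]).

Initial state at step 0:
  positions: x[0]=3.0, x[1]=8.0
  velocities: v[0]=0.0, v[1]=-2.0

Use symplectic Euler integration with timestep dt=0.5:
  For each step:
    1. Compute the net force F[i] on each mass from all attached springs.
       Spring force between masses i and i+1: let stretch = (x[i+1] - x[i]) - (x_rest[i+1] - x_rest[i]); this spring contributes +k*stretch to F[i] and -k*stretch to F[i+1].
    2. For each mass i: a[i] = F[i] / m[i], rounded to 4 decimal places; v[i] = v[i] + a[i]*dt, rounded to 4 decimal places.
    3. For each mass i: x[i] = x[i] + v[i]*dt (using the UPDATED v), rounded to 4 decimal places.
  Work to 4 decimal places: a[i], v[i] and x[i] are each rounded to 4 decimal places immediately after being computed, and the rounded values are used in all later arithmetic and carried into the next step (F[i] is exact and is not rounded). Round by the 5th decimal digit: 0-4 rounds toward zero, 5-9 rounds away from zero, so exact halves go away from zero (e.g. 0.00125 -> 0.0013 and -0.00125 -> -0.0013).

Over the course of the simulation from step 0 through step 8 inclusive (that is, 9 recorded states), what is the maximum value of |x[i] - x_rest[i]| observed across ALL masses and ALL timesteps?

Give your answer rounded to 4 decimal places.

Answer: 5.3260

Derivation:
Step 0: x=[3.0000 8.0000] v=[0.0000 -2.0000]
Step 1: x=[3.0000 7.0000] v=[0.0000 -2.0000]
Step 2: x=[2.7500 6.5000] v=[-0.5000 -1.0000]
Step 3: x=[2.1875 6.6250] v=[-1.1250 0.2500]
Step 4: x=[1.4844 7.0313] v=[-1.4063 0.8125]
Step 5: x=[0.9180 7.1641] v=[-1.1329 0.2656]
Step 6: x=[0.6631 6.6739] v=[-0.5099 -0.9805]
Step 7: x=[0.6609 5.6783] v=[-0.0045 -1.9913]
Step 8: x=[0.6630 4.6740] v=[0.0042 -2.0087]
Max displacement = 5.3260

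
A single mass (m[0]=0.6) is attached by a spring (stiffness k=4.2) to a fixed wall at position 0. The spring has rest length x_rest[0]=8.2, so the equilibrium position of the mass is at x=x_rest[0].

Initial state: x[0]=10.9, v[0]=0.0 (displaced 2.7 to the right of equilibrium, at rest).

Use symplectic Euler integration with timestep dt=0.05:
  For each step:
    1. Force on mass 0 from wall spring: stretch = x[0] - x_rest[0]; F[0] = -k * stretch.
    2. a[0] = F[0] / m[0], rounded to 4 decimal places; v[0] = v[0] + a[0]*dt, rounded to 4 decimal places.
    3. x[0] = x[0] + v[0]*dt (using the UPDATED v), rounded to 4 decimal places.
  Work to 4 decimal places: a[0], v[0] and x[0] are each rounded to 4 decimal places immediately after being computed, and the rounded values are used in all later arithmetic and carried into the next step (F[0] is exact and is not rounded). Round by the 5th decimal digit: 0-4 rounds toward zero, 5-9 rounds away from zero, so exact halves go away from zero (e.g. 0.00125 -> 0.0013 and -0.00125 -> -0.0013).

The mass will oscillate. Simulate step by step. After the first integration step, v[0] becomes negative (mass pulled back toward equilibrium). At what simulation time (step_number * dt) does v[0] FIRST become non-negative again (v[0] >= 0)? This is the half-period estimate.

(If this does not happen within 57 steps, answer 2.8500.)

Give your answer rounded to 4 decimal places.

Answer: 1.2000

Derivation:
Step 0: x=[10.9000] v=[0.0000]
Step 1: x=[10.8528] v=[-0.9450]
Step 2: x=[10.7591] v=[-1.8735]
Step 3: x=[10.6206] v=[-2.7692]
Step 4: x=[10.4398] v=[-3.6164]
Step 5: x=[10.2198] v=[-4.4003]
Step 6: x=[9.9644] v=[-5.1072]
Step 7: x=[9.6782] v=[-5.7247]
Step 8: x=[9.3661] v=[-6.2421]
Step 9: x=[9.0336] v=[-6.6502]
Step 10: x=[8.6865] v=[-6.9420]
Step 11: x=[8.3309] v=[-7.1123]
Step 12: x=[7.9730] v=[-7.1581]
Step 13: x=[7.6191] v=[-7.0787]
Step 14: x=[7.2753] v=[-6.8754]
Step 15: x=[6.9477] v=[-6.5518]
Step 16: x=[6.6420] v=[-6.1135]
Step 17: x=[6.3636] v=[-5.5682]
Step 18: x=[6.1173] v=[-4.9255]
Step 19: x=[5.9075] v=[-4.1966]
Step 20: x=[5.7378] v=[-3.3942]
Step 21: x=[5.6112] v=[-2.5324]
Step 22: x=[5.5299] v=[-1.6263]
Step 23: x=[5.4953] v=[-0.6918]
Step 24: x=[5.5080] v=[0.2548]
First v>=0 after going negative at step 24, time=1.2000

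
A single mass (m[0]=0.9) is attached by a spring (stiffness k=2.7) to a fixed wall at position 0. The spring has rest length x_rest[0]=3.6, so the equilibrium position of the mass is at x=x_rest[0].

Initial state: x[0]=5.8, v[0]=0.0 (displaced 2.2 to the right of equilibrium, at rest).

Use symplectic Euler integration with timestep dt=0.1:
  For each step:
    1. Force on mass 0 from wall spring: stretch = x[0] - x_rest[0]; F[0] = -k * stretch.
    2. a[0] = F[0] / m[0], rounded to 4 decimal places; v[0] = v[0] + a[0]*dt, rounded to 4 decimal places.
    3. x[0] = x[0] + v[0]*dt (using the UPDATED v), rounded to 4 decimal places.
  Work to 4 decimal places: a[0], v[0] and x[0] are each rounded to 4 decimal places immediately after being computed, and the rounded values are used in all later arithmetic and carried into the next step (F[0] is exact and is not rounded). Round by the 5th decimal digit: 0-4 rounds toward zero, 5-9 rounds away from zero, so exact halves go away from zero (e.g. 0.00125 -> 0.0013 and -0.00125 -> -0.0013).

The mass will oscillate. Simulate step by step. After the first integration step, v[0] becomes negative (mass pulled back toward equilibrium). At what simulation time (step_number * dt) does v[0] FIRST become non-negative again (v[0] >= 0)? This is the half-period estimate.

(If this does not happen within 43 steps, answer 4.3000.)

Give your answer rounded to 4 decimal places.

Answer: 1.9000

Derivation:
Step 0: x=[5.8000] v=[0.0000]
Step 1: x=[5.7340] v=[-0.6600]
Step 2: x=[5.6040] v=[-1.3002]
Step 3: x=[5.4139] v=[-1.9014]
Step 4: x=[5.1693] v=[-2.4456]
Step 5: x=[4.8777] v=[-2.9164]
Step 6: x=[4.5477] v=[-3.2997]
Step 7: x=[4.1893] v=[-3.5840]
Step 8: x=[3.8132] v=[-3.7608]
Step 9: x=[3.4307] v=[-3.8248]
Step 10: x=[3.0533] v=[-3.7740]
Step 11: x=[2.6923] v=[-3.6100]
Step 12: x=[2.3585] v=[-3.3377]
Step 13: x=[2.0620] v=[-2.9653]
Step 14: x=[1.8116] v=[-2.5039]
Step 15: x=[1.6149] v=[-1.9674]
Step 16: x=[1.4777] v=[-1.3719]
Step 17: x=[1.4042] v=[-0.7352]
Step 18: x=[1.3966] v=[-0.0765]
Step 19: x=[1.4551] v=[0.5845]
First v>=0 after going negative at step 19, time=1.9000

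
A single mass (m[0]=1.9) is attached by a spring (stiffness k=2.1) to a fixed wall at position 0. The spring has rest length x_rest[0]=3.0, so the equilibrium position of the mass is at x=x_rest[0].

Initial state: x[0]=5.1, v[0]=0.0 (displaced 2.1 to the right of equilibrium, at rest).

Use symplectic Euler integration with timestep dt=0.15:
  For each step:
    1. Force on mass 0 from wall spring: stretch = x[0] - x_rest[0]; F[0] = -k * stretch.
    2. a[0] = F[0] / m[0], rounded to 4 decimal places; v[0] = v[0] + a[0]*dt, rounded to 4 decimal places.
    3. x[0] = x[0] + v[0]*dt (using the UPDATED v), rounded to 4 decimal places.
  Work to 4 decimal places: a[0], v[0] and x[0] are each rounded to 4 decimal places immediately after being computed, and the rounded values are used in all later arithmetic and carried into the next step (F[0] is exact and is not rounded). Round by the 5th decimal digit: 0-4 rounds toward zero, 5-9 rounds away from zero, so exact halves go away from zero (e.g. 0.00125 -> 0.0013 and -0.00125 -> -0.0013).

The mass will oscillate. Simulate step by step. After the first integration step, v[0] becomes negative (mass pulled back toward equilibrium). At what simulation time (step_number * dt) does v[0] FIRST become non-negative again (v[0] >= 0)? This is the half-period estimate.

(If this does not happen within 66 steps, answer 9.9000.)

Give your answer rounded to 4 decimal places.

Step 0: x=[5.1000] v=[0.0000]
Step 1: x=[5.0478] v=[-0.3482]
Step 2: x=[4.9446] v=[-0.6877]
Step 3: x=[4.7931] v=[-1.0101]
Step 4: x=[4.5970] v=[-1.3074]
Step 5: x=[4.3612] v=[-1.5722]
Step 6: x=[4.0915] v=[-1.7979]
Step 7: x=[3.7947] v=[-1.9789]
Step 8: x=[3.4781] v=[-2.1107]
Step 9: x=[3.1496] v=[-2.1900]
Step 10: x=[2.8174] v=[-2.2148]
Step 11: x=[2.4897] v=[-2.1845]
Step 12: x=[2.1747] v=[-2.0999]
Step 13: x=[1.8802] v=[-1.9631]
Step 14: x=[1.6136] v=[-1.7774]
Step 15: x=[1.3815] v=[-1.5476]
Step 16: x=[1.1896] v=[-1.2793]
Step 17: x=[1.0427] v=[-0.9792]
Step 18: x=[0.9445] v=[-0.6547]
Step 19: x=[0.8974] v=[-0.3139]
Step 20: x=[0.9026] v=[0.0347]
First v>=0 after going negative at step 20, time=3.0000

Answer: 3.0000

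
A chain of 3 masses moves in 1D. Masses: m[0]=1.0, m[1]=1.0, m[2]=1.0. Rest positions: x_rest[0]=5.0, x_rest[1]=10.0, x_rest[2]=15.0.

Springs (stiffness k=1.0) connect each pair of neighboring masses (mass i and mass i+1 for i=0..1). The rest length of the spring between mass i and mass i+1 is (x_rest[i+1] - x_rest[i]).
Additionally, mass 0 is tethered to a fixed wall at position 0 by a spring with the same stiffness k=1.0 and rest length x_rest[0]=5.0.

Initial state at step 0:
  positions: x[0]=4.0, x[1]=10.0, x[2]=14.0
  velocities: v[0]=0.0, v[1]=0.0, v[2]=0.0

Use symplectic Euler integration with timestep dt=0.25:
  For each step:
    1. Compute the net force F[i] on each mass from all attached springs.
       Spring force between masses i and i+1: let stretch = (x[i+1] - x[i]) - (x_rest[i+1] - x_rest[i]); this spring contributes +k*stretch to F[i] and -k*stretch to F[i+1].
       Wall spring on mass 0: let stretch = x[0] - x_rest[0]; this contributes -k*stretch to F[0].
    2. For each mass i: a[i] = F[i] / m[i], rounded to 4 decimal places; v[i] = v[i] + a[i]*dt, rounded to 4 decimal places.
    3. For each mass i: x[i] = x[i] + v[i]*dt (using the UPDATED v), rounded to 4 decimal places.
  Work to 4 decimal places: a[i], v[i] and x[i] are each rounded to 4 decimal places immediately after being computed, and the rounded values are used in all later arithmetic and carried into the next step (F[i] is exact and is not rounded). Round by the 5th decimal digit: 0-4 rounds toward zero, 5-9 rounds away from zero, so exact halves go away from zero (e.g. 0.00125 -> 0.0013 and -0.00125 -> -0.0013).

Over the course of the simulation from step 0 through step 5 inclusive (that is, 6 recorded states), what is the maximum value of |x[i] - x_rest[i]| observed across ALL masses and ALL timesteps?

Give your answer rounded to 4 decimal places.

Step 0: x=[4.0000 10.0000 14.0000] v=[0.0000 0.0000 0.0000]
Step 1: x=[4.1250 9.8750 14.0625] v=[0.5000 -0.5000 0.2500]
Step 2: x=[4.3516 9.6524 14.1758] v=[0.9063 -0.8906 0.4531]
Step 3: x=[4.6375 9.3812 14.3189] v=[1.1436 -1.0850 0.5723]
Step 4: x=[4.9301 9.1221 14.4659] v=[1.1702 -1.0365 0.5879]
Step 5: x=[5.1765 8.9350 14.5914] v=[0.9857 -0.7486 0.5020]
Max displacement = 1.0650

Answer: 1.0650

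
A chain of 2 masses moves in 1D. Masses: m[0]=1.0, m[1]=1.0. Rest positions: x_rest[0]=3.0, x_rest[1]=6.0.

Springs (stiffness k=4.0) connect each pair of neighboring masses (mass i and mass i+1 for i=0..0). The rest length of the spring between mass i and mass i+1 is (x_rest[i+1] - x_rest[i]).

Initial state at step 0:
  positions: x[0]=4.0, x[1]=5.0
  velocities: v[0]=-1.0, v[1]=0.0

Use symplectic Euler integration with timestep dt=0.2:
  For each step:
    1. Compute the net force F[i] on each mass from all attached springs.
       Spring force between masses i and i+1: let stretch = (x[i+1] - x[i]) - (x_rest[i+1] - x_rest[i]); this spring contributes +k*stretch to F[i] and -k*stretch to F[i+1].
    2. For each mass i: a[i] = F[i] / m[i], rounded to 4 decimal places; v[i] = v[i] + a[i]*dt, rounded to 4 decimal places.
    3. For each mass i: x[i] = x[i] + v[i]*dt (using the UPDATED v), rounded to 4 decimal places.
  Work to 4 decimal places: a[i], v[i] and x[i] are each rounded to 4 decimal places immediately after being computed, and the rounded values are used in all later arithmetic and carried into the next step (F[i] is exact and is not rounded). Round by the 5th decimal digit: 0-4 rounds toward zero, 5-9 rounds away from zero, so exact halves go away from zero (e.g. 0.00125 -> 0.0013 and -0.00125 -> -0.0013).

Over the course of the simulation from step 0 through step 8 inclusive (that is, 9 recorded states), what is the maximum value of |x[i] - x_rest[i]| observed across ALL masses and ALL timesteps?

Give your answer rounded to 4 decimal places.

Answer: 1.5923

Derivation:
Step 0: x=[4.0000 5.0000] v=[-1.0000 0.0000]
Step 1: x=[3.4800 5.3200] v=[-2.6000 1.6000]
Step 2: x=[2.7744 5.8256] v=[-3.5280 2.5280]
Step 3: x=[2.0770 6.3230] v=[-3.4870 2.4870]
Step 4: x=[1.5790 6.6210] v=[-2.4902 1.4902]
Step 5: x=[1.4077 6.5923] v=[-0.8566 -0.1434]
Step 6: x=[1.5859 6.2141] v=[0.8911 -1.8911]
Step 7: x=[2.0246 5.5754] v=[2.1937 -3.1937]
Step 8: x=[2.5515 4.8485] v=[2.6343 -3.6343]
Max displacement = 1.5923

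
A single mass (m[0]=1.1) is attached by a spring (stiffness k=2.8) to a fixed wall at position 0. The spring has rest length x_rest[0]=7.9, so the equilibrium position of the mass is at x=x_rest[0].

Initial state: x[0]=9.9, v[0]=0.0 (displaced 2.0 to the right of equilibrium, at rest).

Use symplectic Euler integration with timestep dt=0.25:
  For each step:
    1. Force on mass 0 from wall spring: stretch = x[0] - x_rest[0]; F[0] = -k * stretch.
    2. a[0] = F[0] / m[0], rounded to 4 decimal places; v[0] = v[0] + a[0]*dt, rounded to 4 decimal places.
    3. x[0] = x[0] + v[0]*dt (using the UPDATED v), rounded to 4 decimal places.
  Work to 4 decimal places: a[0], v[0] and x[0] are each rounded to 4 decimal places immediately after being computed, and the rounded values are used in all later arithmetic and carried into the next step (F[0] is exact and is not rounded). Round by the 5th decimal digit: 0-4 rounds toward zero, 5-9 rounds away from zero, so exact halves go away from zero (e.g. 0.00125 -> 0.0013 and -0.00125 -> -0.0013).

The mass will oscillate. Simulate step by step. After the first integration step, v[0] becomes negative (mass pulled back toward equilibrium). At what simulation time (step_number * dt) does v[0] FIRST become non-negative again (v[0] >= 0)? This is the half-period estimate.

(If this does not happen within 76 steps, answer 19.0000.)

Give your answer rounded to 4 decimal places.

Answer: 2.0000

Derivation:
Step 0: x=[9.9000] v=[0.0000]
Step 1: x=[9.5818] v=[-1.2727]
Step 2: x=[8.9961] v=[-2.3429]
Step 3: x=[8.2360] v=[-3.0404]
Step 4: x=[7.4225] v=[-3.2542]
Step 5: x=[6.6849] v=[-2.9503]
Step 6: x=[6.1406] v=[-2.1771]
Step 7: x=[5.8762] v=[-1.0575]
Step 8: x=[5.9338] v=[0.2304]
First v>=0 after going negative at step 8, time=2.0000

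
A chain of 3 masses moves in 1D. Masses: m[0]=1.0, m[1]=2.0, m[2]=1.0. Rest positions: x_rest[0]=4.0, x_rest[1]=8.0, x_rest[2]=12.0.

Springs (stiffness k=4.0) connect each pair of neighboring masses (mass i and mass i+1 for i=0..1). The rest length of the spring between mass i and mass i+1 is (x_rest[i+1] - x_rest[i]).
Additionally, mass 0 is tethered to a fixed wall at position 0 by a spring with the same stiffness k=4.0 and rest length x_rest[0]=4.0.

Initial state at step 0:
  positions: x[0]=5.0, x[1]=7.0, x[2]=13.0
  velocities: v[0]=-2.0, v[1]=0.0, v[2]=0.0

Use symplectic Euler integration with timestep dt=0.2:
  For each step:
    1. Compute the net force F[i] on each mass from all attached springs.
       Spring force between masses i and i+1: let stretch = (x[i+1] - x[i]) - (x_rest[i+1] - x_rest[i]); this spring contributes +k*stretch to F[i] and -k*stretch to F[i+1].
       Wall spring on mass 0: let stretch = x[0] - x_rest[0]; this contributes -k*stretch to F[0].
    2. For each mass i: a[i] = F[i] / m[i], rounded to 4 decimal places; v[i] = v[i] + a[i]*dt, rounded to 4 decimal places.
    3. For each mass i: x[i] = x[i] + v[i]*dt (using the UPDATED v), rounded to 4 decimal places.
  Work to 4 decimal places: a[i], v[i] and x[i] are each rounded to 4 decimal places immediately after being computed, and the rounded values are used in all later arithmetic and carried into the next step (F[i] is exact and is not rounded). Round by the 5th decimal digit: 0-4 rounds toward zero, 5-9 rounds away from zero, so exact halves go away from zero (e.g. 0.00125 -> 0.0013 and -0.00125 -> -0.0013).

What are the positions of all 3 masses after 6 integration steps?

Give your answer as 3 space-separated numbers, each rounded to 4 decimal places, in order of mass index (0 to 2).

Step 0: x=[5.0000 7.0000 13.0000] v=[-2.0000 0.0000 0.0000]
Step 1: x=[4.1200 7.3200 12.6800] v=[-4.4000 1.6000 -1.6000]
Step 2: x=[3.0928 7.8128 12.1424] v=[-5.1360 2.4640 -2.6880]
Step 3: x=[2.3260 8.2744 11.5521] v=[-3.8342 2.3078 -2.9517]
Step 4: x=[2.1387 8.5223 11.0773] v=[-0.9363 1.2395 -2.3739]
Step 5: x=[2.6306 8.4639 10.8337] v=[2.4596 -0.2919 -1.2179]
Step 6: x=[3.6350 8.1284 10.8510] v=[5.0218 -1.6773 0.0863]

Answer: 3.6350 8.1284 10.8510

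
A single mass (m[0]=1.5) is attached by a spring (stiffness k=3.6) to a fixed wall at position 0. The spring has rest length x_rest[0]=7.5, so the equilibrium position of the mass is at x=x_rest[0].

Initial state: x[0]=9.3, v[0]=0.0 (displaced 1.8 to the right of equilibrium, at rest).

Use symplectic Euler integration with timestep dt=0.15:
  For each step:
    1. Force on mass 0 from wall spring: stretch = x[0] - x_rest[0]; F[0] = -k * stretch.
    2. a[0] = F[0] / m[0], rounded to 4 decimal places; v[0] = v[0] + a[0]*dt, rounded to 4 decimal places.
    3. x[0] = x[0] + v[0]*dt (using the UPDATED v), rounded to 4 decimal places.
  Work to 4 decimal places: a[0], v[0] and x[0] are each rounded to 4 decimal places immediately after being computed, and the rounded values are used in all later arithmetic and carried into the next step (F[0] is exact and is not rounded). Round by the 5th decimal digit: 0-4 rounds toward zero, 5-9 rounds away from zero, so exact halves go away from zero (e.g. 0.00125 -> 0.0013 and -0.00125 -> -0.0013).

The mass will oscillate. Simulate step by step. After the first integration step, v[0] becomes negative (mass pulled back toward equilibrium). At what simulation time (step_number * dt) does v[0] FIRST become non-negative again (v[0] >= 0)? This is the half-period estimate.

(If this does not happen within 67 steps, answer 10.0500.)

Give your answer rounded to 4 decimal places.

Answer: 2.1000

Derivation:
Step 0: x=[9.3000] v=[0.0000]
Step 1: x=[9.2028] v=[-0.6480]
Step 2: x=[9.0137] v=[-1.2610]
Step 3: x=[8.7428] v=[-1.8059]
Step 4: x=[8.4048] v=[-2.2533]
Step 5: x=[8.0180] v=[-2.5790]
Step 6: x=[7.6032] v=[-2.7655]
Step 7: x=[7.1828] v=[-2.8027]
Step 8: x=[6.7795] v=[-2.6885]
Step 9: x=[6.4151] v=[-2.4291]
Step 10: x=[6.1093] v=[-2.0385]
Step 11: x=[5.8786] v=[-1.5378]
Step 12: x=[5.7355] v=[-0.9541]
Step 13: x=[5.6877] v=[-0.3189]
Step 14: x=[5.7377] v=[0.3335]
First v>=0 after going negative at step 14, time=2.1000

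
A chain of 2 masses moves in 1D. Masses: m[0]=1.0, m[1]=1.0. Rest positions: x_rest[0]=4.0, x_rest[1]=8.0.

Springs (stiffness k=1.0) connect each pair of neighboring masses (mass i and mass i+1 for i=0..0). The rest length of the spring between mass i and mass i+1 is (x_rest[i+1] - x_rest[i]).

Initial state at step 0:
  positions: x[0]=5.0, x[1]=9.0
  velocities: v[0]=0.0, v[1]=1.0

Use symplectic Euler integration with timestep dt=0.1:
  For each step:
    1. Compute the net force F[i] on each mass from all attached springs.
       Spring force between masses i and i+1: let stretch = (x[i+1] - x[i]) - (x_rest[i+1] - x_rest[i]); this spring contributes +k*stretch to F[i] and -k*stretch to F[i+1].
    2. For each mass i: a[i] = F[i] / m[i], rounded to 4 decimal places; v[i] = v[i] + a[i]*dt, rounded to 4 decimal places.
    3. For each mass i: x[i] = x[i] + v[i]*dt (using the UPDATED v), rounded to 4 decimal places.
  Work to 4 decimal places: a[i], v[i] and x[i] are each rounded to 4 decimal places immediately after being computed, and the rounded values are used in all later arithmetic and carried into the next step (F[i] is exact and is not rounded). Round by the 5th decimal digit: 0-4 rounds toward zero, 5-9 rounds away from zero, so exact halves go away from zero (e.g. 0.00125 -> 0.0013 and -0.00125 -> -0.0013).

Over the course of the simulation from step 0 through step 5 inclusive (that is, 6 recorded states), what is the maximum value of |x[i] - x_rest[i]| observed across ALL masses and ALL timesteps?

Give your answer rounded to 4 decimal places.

Answer: 1.4804

Derivation:
Step 0: x=[5.0000 9.0000] v=[0.0000 1.0000]
Step 1: x=[5.0000 9.1000] v=[0.0000 1.0000]
Step 2: x=[5.0010 9.1990] v=[0.0100 0.9900]
Step 3: x=[5.0040 9.2960] v=[0.0298 0.9702]
Step 4: x=[5.0099 9.3901] v=[0.0590 0.9410]
Step 5: x=[5.0196 9.4804] v=[0.0970 0.9030]
Max displacement = 1.4804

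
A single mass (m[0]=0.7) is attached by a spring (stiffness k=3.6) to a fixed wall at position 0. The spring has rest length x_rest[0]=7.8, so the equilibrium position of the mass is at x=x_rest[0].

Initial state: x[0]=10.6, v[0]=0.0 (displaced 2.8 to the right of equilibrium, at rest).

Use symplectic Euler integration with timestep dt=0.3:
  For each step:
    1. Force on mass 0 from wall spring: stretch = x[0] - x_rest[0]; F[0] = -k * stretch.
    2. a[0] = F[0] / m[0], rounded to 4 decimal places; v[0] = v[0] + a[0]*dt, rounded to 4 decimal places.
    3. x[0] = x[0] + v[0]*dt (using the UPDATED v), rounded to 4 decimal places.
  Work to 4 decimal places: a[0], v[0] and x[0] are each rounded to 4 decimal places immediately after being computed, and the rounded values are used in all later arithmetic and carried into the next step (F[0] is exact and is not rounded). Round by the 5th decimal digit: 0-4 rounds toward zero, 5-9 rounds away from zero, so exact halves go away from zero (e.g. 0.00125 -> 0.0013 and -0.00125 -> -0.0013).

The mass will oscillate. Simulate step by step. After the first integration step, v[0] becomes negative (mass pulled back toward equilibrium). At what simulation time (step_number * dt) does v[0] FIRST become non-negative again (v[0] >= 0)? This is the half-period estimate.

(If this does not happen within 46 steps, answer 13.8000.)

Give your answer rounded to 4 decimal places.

Step 0: x=[10.6000] v=[0.0000]
Step 1: x=[9.3040] v=[-4.3200]
Step 2: x=[7.3119] v=[-6.6405]
Step 3: x=[5.5457] v=[-5.8874]
Step 4: x=[4.8229] v=[-2.4094]
Step 5: x=[5.4780] v=[2.1838]
First v>=0 after going negative at step 5, time=1.5000

Answer: 1.5000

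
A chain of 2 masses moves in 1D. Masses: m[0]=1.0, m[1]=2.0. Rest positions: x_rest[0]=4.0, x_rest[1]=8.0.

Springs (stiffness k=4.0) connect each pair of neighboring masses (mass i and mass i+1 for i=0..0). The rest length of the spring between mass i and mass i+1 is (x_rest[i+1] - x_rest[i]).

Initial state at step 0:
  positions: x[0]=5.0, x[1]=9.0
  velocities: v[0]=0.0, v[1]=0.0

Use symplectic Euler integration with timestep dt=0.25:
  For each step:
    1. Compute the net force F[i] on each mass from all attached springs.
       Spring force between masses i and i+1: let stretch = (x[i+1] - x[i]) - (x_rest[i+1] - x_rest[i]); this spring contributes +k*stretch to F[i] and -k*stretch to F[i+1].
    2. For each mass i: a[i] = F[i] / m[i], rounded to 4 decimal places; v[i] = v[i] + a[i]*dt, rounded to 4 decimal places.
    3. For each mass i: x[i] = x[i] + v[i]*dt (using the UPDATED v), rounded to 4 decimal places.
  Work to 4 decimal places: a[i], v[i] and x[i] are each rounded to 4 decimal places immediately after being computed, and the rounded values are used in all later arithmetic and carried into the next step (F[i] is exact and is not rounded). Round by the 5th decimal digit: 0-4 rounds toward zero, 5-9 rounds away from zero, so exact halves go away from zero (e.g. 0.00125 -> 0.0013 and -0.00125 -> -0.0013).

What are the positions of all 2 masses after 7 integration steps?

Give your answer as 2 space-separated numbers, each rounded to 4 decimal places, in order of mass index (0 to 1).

Step 0: x=[5.0000 9.0000] v=[0.0000 0.0000]
Step 1: x=[5.0000 9.0000] v=[0.0000 0.0000]
Step 2: x=[5.0000 9.0000] v=[0.0000 0.0000]
Step 3: x=[5.0000 9.0000] v=[0.0000 0.0000]
Step 4: x=[5.0000 9.0000] v=[0.0000 0.0000]
Step 5: x=[5.0000 9.0000] v=[0.0000 0.0000]
Step 6: x=[5.0000 9.0000] v=[0.0000 0.0000]
Step 7: x=[5.0000 9.0000] v=[0.0000 0.0000]

Answer: 5.0000 9.0000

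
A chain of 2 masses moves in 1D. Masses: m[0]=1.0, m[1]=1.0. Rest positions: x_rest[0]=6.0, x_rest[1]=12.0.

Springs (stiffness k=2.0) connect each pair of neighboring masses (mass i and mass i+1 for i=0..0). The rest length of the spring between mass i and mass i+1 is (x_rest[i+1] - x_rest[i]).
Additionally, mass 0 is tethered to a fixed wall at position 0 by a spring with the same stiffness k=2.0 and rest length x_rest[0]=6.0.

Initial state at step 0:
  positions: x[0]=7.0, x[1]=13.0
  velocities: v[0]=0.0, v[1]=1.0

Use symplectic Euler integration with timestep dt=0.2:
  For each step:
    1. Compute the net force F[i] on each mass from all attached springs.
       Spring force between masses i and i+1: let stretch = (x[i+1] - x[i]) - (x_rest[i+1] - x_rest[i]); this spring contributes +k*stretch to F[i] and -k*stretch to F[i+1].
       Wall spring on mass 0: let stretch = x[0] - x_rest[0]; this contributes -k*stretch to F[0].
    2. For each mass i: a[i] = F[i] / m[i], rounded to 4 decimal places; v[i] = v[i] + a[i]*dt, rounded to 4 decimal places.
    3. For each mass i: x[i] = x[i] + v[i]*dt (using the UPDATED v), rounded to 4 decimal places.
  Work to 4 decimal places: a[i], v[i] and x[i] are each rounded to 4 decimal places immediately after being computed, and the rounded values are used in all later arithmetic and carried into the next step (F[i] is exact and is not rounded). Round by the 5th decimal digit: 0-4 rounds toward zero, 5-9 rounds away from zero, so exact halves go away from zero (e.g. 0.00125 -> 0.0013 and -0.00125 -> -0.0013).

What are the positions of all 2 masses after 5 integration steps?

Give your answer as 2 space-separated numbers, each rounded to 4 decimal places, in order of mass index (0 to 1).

Answer: 6.4268 13.5459

Derivation:
Step 0: x=[7.0000 13.0000] v=[0.0000 1.0000]
Step 1: x=[6.9200 13.2000] v=[-0.4000 1.0000]
Step 2: x=[6.7888 13.3776] v=[-0.6560 0.8880]
Step 3: x=[6.6416 13.5081] v=[-0.7360 0.6525]
Step 4: x=[6.5124 13.5693] v=[-0.6460 0.3059]
Step 5: x=[6.4268 13.5459] v=[-0.4282 -0.1169]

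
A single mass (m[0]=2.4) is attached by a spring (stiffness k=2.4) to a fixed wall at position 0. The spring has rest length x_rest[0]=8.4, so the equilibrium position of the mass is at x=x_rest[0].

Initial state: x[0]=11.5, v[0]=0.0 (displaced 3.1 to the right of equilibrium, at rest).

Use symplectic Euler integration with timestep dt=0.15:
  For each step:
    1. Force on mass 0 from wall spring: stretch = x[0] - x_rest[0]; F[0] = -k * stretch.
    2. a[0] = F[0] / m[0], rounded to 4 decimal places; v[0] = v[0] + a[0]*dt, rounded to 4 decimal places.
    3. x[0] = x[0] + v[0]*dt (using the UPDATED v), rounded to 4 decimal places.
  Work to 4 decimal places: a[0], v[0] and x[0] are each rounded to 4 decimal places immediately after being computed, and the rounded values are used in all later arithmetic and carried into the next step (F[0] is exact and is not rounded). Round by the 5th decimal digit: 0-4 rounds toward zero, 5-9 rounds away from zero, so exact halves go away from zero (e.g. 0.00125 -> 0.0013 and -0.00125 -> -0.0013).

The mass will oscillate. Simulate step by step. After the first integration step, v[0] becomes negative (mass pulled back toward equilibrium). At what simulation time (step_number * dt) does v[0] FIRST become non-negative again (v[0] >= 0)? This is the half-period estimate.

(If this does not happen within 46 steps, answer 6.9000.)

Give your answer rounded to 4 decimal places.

Answer: 3.1500

Derivation:
Step 0: x=[11.5000] v=[0.0000]
Step 1: x=[11.4303] v=[-0.4650]
Step 2: x=[11.2924] v=[-0.9195]
Step 3: x=[11.0894] v=[-1.3534]
Step 4: x=[10.8259] v=[-1.7568]
Step 5: x=[10.5078] v=[-2.1207]
Step 6: x=[10.1423] v=[-2.4369]
Step 7: x=[9.7376] v=[-2.6982]
Step 8: x=[9.3028] v=[-2.8988]
Step 9: x=[8.8477] v=[-3.0342]
Step 10: x=[8.3825] v=[-3.1014]
Step 11: x=[7.9177] v=[-3.0988]
Step 12: x=[7.4637] v=[-3.0265]
Step 13: x=[7.0308] v=[-2.8861]
Step 14: x=[6.6287] v=[-2.6807]
Step 15: x=[6.2665] v=[-2.4150]
Step 16: x=[5.9523] v=[-2.0950]
Step 17: x=[5.6931] v=[-1.7278]
Step 18: x=[5.4948] v=[-1.3218]
Step 19: x=[5.3619] v=[-0.8860]
Step 20: x=[5.2974] v=[-0.4303]
Step 21: x=[5.3027] v=[0.0351]
First v>=0 after going negative at step 21, time=3.1500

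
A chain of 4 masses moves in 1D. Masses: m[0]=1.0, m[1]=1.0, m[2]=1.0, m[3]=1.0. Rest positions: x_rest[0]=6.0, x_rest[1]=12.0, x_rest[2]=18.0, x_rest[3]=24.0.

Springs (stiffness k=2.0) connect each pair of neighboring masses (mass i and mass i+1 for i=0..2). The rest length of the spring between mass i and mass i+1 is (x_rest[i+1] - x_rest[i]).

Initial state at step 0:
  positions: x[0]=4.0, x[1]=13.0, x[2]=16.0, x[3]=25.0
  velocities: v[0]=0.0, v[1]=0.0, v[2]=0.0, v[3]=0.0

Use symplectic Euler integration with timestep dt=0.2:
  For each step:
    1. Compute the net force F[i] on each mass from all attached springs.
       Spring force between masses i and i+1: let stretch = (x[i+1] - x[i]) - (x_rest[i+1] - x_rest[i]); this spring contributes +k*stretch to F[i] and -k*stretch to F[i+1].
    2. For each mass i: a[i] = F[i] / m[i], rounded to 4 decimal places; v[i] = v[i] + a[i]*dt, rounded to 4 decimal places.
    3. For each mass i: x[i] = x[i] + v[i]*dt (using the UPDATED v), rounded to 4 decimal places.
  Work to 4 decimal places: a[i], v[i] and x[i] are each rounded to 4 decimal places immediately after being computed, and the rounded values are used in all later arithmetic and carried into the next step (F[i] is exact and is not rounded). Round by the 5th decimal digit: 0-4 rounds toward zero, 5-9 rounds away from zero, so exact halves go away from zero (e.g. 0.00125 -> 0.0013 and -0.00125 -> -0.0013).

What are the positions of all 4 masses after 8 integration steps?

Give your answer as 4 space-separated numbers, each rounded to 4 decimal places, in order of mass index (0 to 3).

Step 0: x=[4.0000 13.0000 16.0000 25.0000] v=[0.0000 0.0000 0.0000 0.0000]
Step 1: x=[4.2400 12.5200 16.4800 24.7600] v=[1.2000 -2.4000 2.4000 -1.2000]
Step 2: x=[4.6624 11.6944 17.3056 24.3376] v=[2.1120 -4.1280 4.1280 -2.1120]
Step 3: x=[5.1674 10.7551 18.2449 23.8326] v=[2.5248 -4.6963 4.6963 -2.5248]
Step 4: x=[5.6394 9.9680 19.0320 23.3606] v=[2.3599 -3.9355 3.9355 -2.3599]
Step 5: x=[5.9777 9.5597 19.4403 23.0223] v=[1.6913 -2.0413 2.0413 -1.6913]
Step 6: x=[6.1225 9.6553 19.3447 22.8775] v=[0.7241 0.4781 -0.4781 -0.7241]
Step 7: x=[6.0699 10.2434 18.7566 22.9301] v=[-0.2628 2.9407 -2.9407 0.2628]
Step 8: x=[5.8712 11.1787 17.8213 23.1288] v=[-0.9934 4.6766 -4.6766 0.9934]

Answer: 5.8712 11.1787 17.8213 23.1288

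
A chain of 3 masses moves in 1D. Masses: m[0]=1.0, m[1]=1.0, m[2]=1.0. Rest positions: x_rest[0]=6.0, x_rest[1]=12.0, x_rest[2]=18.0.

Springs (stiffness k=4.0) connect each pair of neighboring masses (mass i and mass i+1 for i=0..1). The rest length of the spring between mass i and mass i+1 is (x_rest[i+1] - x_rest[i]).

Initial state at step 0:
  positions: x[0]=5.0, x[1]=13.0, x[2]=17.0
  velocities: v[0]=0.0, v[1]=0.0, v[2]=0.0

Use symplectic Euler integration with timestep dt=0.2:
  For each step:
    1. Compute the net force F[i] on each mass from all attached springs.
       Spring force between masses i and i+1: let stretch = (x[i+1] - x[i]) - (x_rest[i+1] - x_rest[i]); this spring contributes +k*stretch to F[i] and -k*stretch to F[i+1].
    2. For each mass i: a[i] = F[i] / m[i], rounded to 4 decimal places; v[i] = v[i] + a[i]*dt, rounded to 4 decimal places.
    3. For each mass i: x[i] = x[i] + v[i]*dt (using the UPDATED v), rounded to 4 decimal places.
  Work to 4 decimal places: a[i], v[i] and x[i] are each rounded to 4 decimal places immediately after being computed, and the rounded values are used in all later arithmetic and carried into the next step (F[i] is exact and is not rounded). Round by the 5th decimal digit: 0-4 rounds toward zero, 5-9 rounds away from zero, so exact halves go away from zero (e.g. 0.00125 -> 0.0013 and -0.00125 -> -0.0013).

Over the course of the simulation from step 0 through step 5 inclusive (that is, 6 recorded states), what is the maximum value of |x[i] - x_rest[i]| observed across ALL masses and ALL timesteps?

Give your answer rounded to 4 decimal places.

Step 0: x=[5.0000 13.0000 17.0000] v=[0.0000 0.0000 0.0000]
Step 1: x=[5.3200 12.3600 17.3200] v=[1.6000 -3.2000 1.6000]
Step 2: x=[5.8064 11.3872 17.8064] v=[2.4320 -4.8640 2.4320]
Step 3: x=[6.2257 10.5485 18.2257] v=[2.0966 -4.1933 2.0966]
Step 4: x=[6.3767 10.2465 18.3767] v=[0.7548 -1.5098 0.7548]
Step 5: x=[6.1868 10.6262 18.1868] v=[-0.9494 1.8985 -0.9494]
Max displacement = 1.7535

Answer: 1.7535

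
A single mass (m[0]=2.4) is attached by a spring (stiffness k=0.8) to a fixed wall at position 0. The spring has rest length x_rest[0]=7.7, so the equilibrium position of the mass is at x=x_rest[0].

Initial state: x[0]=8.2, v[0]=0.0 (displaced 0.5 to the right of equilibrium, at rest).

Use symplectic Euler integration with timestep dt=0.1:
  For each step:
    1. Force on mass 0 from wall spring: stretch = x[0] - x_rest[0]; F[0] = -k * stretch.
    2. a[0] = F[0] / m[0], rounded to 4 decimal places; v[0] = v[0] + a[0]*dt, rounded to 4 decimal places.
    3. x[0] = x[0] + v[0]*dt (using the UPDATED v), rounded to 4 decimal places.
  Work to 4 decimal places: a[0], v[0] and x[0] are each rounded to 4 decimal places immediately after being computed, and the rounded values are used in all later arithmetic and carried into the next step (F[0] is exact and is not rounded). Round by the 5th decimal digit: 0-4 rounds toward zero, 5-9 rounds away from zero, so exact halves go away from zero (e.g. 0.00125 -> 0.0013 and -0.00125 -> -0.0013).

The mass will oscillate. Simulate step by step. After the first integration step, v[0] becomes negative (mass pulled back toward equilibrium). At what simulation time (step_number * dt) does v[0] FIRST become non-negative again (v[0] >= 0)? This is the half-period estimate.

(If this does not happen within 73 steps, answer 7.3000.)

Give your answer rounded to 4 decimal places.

Answer: 5.5000

Derivation:
Step 0: x=[8.2000] v=[0.0000]
Step 1: x=[8.1983] v=[-0.0167]
Step 2: x=[8.1950] v=[-0.0333]
Step 3: x=[8.1900] v=[-0.0498]
Step 4: x=[8.1834] v=[-0.0661]
Step 5: x=[8.1752] v=[-0.0822]
Step 6: x=[8.1654] v=[-0.0980]
Step 7: x=[8.1541] v=[-0.1135]
Step 8: x=[8.1412] v=[-0.1286]
Step 9: x=[8.1269] v=[-0.1433]
Step 10: x=[8.1112] v=[-0.1575]
Step 11: x=[8.0941] v=[-0.1712]
Step 12: x=[8.0757] v=[-0.1843]
Step 13: x=[8.0560] v=[-0.1968]
Step 14: x=[8.0351] v=[-0.2087]
Step 15: x=[8.0131] v=[-0.2199]
Step 16: x=[7.9901] v=[-0.2303]
Step 17: x=[7.9661] v=[-0.2400]
Step 18: x=[7.9412] v=[-0.2489]
Step 19: x=[7.9155] v=[-0.2569]
Step 20: x=[7.8891] v=[-0.2641]
Step 21: x=[7.8621] v=[-0.2704]
Step 22: x=[7.8345] v=[-0.2758]
Step 23: x=[7.8065] v=[-0.2803]
Step 24: x=[7.7781] v=[-0.2839]
Step 25: x=[7.7495] v=[-0.2865]
Step 26: x=[7.7207] v=[-0.2882]
Step 27: x=[7.6918] v=[-0.2889]
Step 28: x=[7.6629] v=[-0.2886]
Step 29: x=[7.6342] v=[-0.2874]
Step 30: x=[7.6057] v=[-0.2852]
Step 31: x=[7.5775] v=[-0.2821]
Step 32: x=[7.5497] v=[-0.2780]
Step 33: x=[7.5224] v=[-0.2730]
Step 34: x=[7.4957] v=[-0.2671]
Step 35: x=[7.4697] v=[-0.2603]
Step 36: x=[7.4444] v=[-0.2526]
Step 37: x=[7.4200] v=[-0.2441]
Step 38: x=[7.3965] v=[-0.2348]
Step 39: x=[7.3740] v=[-0.2247]
Step 40: x=[7.3526] v=[-0.2138]
Step 41: x=[7.3324] v=[-0.2022]
Step 42: x=[7.3134] v=[-0.1900]
Step 43: x=[7.2957] v=[-0.1771]
Step 44: x=[7.2793] v=[-0.1636]
Step 45: x=[7.2643] v=[-0.1496]
Step 46: x=[7.2508] v=[-0.1351]
Step 47: x=[7.2388] v=[-0.1201]
Step 48: x=[7.2283] v=[-0.1047]
Step 49: x=[7.2194] v=[-0.0890]
Step 50: x=[7.2121] v=[-0.0730]
Step 51: x=[7.2064] v=[-0.0567]
Step 52: x=[7.2024] v=[-0.0403]
Step 53: x=[7.2000] v=[-0.0237]
Step 54: x=[7.1993] v=[-0.0070]
Step 55: x=[7.2003] v=[0.0097]
First v>=0 after going negative at step 55, time=5.5000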